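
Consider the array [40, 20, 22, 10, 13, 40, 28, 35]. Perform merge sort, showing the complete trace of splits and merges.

Merge sort trace:

Split: [40, 20, 22, 10, 13, 40, 28, 35] -> [40, 20, 22, 10] and [13, 40, 28, 35]
  Split: [40, 20, 22, 10] -> [40, 20] and [22, 10]
    Split: [40, 20] -> [40] and [20]
    Merge: [40] + [20] -> [20, 40]
    Split: [22, 10] -> [22] and [10]
    Merge: [22] + [10] -> [10, 22]
  Merge: [20, 40] + [10, 22] -> [10, 20, 22, 40]
  Split: [13, 40, 28, 35] -> [13, 40] and [28, 35]
    Split: [13, 40] -> [13] and [40]
    Merge: [13] + [40] -> [13, 40]
    Split: [28, 35] -> [28] and [35]
    Merge: [28] + [35] -> [28, 35]
  Merge: [13, 40] + [28, 35] -> [13, 28, 35, 40]
Merge: [10, 20, 22, 40] + [13, 28, 35, 40] -> [10, 13, 20, 22, 28, 35, 40, 40]

Final sorted array: [10, 13, 20, 22, 28, 35, 40, 40]

The merge sort proceeds by recursively splitting the array and merging sorted halves.
After all merges, the sorted array is [10, 13, 20, 22, 28, 35, 40, 40].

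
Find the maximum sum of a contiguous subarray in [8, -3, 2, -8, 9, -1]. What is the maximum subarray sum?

Using Kadane's algorithm on [8, -3, 2, -8, 9, -1]:

Scanning through the array:
Position 1 (value -3): max_ending_here = 5, max_so_far = 8
Position 2 (value 2): max_ending_here = 7, max_so_far = 8
Position 3 (value -8): max_ending_here = -1, max_so_far = 8
Position 4 (value 9): max_ending_here = 9, max_so_far = 9
Position 5 (value -1): max_ending_here = 8, max_so_far = 9

Maximum subarray: [9]
Maximum sum: 9

The maximum subarray is [9] with sum 9. This subarray runs from index 4 to index 4.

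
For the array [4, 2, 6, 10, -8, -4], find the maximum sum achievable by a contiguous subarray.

Using Kadane's algorithm on [4, 2, 6, 10, -8, -4]:

Scanning through the array:
Position 1 (value 2): max_ending_here = 6, max_so_far = 6
Position 2 (value 6): max_ending_here = 12, max_so_far = 12
Position 3 (value 10): max_ending_here = 22, max_so_far = 22
Position 4 (value -8): max_ending_here = 14, max_so_far = 22
Position 5 (value -4): max_ending_here = 10, max_so_far = 22

Maximum subarray: [4, 2, 6, 10]
Maximum sum: 22

The maximum subarray is [4, 2, 6, 10] with sum 22. This subarray runs from index 0 to index 3.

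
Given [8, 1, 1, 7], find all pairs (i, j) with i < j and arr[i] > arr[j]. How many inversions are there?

Finding inversions in [8, 1, 1, 7]:

(0, 1): arr[0]=8 > arr[1]=1
(0, 2): arr[0]=8 > arr[2]=1
(0, 3): arr[0]=8 > arr[3]=7

Total inversions: 3

The array has 3 inversion(s): (0,1), (0,2), (0,3). Each pair (i,j) satisfies i < j and arr[i] > arr[j].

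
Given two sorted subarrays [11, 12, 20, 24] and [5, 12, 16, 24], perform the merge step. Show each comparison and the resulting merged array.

Merging process:

Compare 11 vs 5: take 5 from right. Merged: [5]
Compare 11 vs 12: take 11 from left. Merged: [5, 11]
Compare 12 vs 12: take 12 from left. Merged: [5, 11, 12]
Compare 20 vs 12: take 12 from right. Merged: [5, 11, 12, 12]
Compare 20 vs 16: take 16 from right. Merged: [5, 11, 12, 12, 16]
Compare 20 vs 24: take 20 from left. Merged: [5, 11, 12, 12, 16, 20]
Compare 24 vs 24: take 24 from left. Merged: [5, 11, 12, 12, 16, 20, 24]
Append remaining from right: [24]. Merged: [5, 11, 12, 12, 16, 20, 24, 24]

Final merged array: [5, 11, 12, 12, 16, 20, 24, 24]
Total comparisons: 7

The merged array is [5, 11, 12, 12, 16, 20, 24, 24], requiring 7 comparisons. The merge step runs in O(n) time where n is the total number of elements.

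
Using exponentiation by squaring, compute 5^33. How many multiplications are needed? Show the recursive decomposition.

Computing 5^33 by squaring (build up from 5^1; each line after the first costs one multiplication):

5^1 = 5
5^2 = (5^1)^2 = 5^2 = 25
5^4 = (5^2)^2 = 25^2 = 625
5^8 = (5^4)^2 = 625^2 = 390625
5^16 = (5^8)^2 = 390625^2 = 152587890625
5^32 = (5^16)^2 = 152587890625^2 = 23283064365386962890625
5^33 = 5 * 5^32 = 5 * 23283064365386962890625 = 116415321826934814453125

Result: 116415321826934814453125
Multiplications needed: 6 (6 lines after 5^1)

5^33 = 116415321826934814453125. Using exponentiation by squaring, this requires 6 multiplications. The key idea: if the exponent is even, square the half-power; if odd, multiply by the base once.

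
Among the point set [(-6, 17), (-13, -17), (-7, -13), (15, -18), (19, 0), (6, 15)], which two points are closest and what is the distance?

Computing all pairwise distances among 6 points:

d((-6, 17), (-13, -17)) = 34.7131
d((-6, 17), (-7, -13)) = 30.0167
d((-6, 17), (15, -18)) = 40.8167
d((-6, 17), (19, 0)) = 30.2324
d((-6, 17), (6, 15)) = 12.1655
d((-13, -17), (-7, -13)) = 7.2111 <-- minimum
d((-13, -17), (15, -18)) = 28.0179
d((-13, -17), (19, 0)) = 36.2353
d((-13, -17), (6, 15)) = 37.2156
d((-7, -13), (15, -18)) = 22.561
d((-7, -13), (19, 0)) = 29.0689
d((-7, -13), (6, 15)) = 30.8707
d((15, -18), (19, 0)) = 18.4391
d((15, -18), (6, 15)) = 34.2053
d((19, 0), (6, 15)) = 19.8494

Closest pair: (-13, -17) and (-7, -13) with distance 7.2111

The closest pair is (-13, -17) and (-7, -13) with Euclidean distance 7.2111. For 6 points, brute-force pairwise comparison is shown above. For large n, the divide-and-conquer algorithm (sort by x, recurse on halves, check the dividing strip) achieves O(n log n).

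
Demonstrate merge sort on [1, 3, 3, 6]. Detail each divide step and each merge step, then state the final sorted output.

Merge sort trace:

Split: [1, 3, 3, 6] -> [1, 3] and [3, 6]
  Split: [1, 3] -> [1] and [3]
  Merge: [1] + [3] -> [1, 3]
  Split: [3, 6] -> [3] and [6]
  Merge: [3] + [6] -> [3, 6]
Merge: [1, 3] + [3, 6] -> [1, 3, 3, 6]

Final sorted array: [1, 3, 3, 6]

The merge sort proceeds by recursively splitting the array and merging sorted halves.
After all merges, the sorted array is [1, 3, 3, 6].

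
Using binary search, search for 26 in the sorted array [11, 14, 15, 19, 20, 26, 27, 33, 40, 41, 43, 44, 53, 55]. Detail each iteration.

Binary search for 26 in [11, 14, 15, 19, 20, 26, 27, 33, 40, 41, 43, 44, 53, 55]:

lo=0, hi=13, mid=6, arr[mid]=27 -> 27 > 26, search left half
lo=0, hi=5, mid=2, arr[mid]=15 -> 15 < 26, search right half
lo=3, hi=5, mid=4, arr[mid]=20 -> 20 < 26, search right half
lo=5, hi=5, mid=5, arr[mid]=26 -> Found target at index 5!

Binary search finds 26 at index 5 after 4 comparisons. The search repeatedly halves the search space by comparing with the middle element.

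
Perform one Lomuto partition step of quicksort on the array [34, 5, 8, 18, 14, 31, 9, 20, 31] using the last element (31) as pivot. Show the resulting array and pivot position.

Lomuto partition with pivot = 31:

Initial array: [34, 5, 8, 18, 14, 31, 9, 20, 31]

arr[0]=34 > 31: no swap
arr[1]=5 <= 31: swap with position 0, array becomes [5, 34, 8, 18, 14, 31, 9, 20, 31]
arr[2]=8 <= 31: swap with position 1, array becomes [5, 8, 34, 18, 14, 31, 9, 20, 31]
arr[3]=18 <= 31: swap with position 2, array becomes [5, 8, 18, 34, 14, 31, 9, 20, 31]
arr[4]=14 <= 31: swap with position 3, array becomes [5, 8, 18, 14, 34, 31, 9, 20, 31]
arr[5]=31 <= 31: swap with position 4, array becomes [5, 8, 18, 14, 31, 34, 9, 20, 31]
arr[6]=9 <= 31: swap with position 5, array becomes [5, 8, 18, 14, 31, 9, 34, 20, 31]
arr[7]=20 <= 31: swap with position 6, array becomes [5, 8, 18, 14, 31, 9, 20, 34, 31]

Place pivot at position 7: [5, 8, 18, 14, 31, 9, 20, 31, 34]
Pivot position: 7

After partitioning with pivot 31, the array becomes [5, 8, 18, 14, 31, 9, 20, 31, 34]. The pivot is placed at index 7. All elements to the left of the pivot are <= 31, and all elements to the right are > 31.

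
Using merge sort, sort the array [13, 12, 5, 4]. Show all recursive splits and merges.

Merge sort trace:

Split: [13, 12, 5, 4] -> [13, 12] and [5, 4]
  Split: [13, 12] -> [13] and [12]
  Merge: [13] + [12] -> [12, 13]
  Split: [5, 4] -> [5] and [4]
  Merge: [5] + [4] -> [4, 5]
Merge: [12, 13] + [4, 5] -> [4, 5, 12, 13]

Final sorted array: [4, 5, 12, 13]

The merge sort proceeds by recursively splitting the array and merging sorted halves.
After all merges, the sorted array is [4, 5, 12, 13].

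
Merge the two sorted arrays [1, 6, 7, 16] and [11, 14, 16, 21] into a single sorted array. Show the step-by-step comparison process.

Merging process:

Compare 1 vs 11: take 1 from left. Merged: [1]
Compare 6 vs 11: take 6 from left. Merged: [1, 6]
Compare 7 vs 11: take 7 from left. Merged: [1, 6, 7]
Compare 16 vs 11: take 11 from right. Merged: [1, 6, 7, 11]
Compare 16 vs 14: take 14 from right. Merged: [1, 6, 7, 11, 14]
Compare 16 vs 16: take 16 from left. Merged: [1, 6, 7, 11, 14, 16]
Append remaining from right: [16, 21]. Merged: [1, 6, 7, 11, 14, 16, 16, 21]

Final merged array: [1, 6, 7, 11, 14, 16, 16, 21]
Total comparisons: 6

The merged array is [1, 6, 7, 11, 14, 16, 16, 21], requiring 6 comparisons. The merge step runs in O(n) time where n is the total number of elements.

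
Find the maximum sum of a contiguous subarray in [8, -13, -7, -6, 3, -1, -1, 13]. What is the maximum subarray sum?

Using Kadane's algorithm on [8, -13, -7, -6, 3, -1, -1, 13]:

Scanning through the array:
Position 1 (value -13): max_ending_here = -5, max_so_far = 8
Position 2 (value -7): max_ending_here = -7, max_so_far = 8
Position 3 (value -6): max_ending_here = -6, max_so_far = 8
Position 4 (value 3): max_ending_here = 3, max_so_far = 8
Position 5 (value -1): max_ending_here = 2, max_so_far = 8
Position 6 (value -1): max_ending_here = 1, max_so_far = 8
Position 7 (value 13): max_ending_here = 14, max_so_far = 14

Maximum subarray: [3, -1, -1, 13]
Maximum sum: 14

The maximum subarray is [3, -1, -1, 13] with sum 14. This subarray runs from index 4 to index 7.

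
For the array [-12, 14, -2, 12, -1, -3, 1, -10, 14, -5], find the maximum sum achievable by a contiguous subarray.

Using Kadane's algorithm on [-12, 14, -2, 12, -1, -3, 1, -10, 14, -5]:

Scanning through the array:
Position 1 (value 14): max_ending_here = 14, max_so_far = 14
Position 2 (value -2): max_ending_here = 12, max_so_far = 14
Position 3 (value 12): max_ending_here = 24, max_so_far = 24
Position 4 (value -1): max_ending_here = 23, max_so_far = 24
Position 5 (value -3): max_ending_here = 20, max_so_far = 24
Position 6 (value 1): max_ending_here = 21, max_so_far = 24
Position 7 (value -10): max_ending_here = 11, max_so_far = 24
Position 8 (value 14): max_ending_here = 25, max_so_far = 25
Position 9 (value -5): max_ending_here = 20, max_so_far = 25

Maximum subarray: [14, -2, 12, -1, -3, 1, -10, 14]
Maximum sum: 25

The maximum subarray is [14, -2, 12, -1, -3, 1, -10, 14] with sum 25. This subarray runs from index 1 to index 8.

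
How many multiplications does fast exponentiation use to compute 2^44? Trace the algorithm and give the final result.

Computing 2^44 by squaring (build up from 2^1; each line after the first costs one multiplication):

2^1 = 2
2^2 = (2^1)^2 = 2^2 = 4
2^4 = (2^2)^2 = 4^2 = 16
2^5 = 2 * 2^4 = 2 * 16 = 32
2^10 = (2^5)^2 = 32^2 = 1024
2^11 = 2 * 2^10 = 2 * 1024 = 2048
2^22 = (2^11)^2 = 2048^2 = 4194304
2^44 = (2^22)^2 = 4194304^2 = 17592186044416

Result: 17592186044416
Multiplications needed: 7 (7 lines after 2^1)

2^44 = 17592186044416. Using exponentiation by squaring, this requires 7 multiplications. The key idea: if the exponent is even, square the half-power; if odd, multiply by the base once.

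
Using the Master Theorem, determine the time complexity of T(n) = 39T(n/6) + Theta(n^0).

Master Theorem for T(n) = 39T(n/6) + O(n^0):

a = 39, b = 6, c = 0
log_b(a) = log_6(39) = 2.0447

Case 1: c = 0 < log_6(39) = 2.0447
T(n) = O(n^(log_6 39))

For T(n) = 39T(n/6) + O(n^0): log_6(39) = 2.0447. This is Case 1 of the Master Theorem (c < log_b(a), work dominated by leaves), giving O(n^(log_6 39)).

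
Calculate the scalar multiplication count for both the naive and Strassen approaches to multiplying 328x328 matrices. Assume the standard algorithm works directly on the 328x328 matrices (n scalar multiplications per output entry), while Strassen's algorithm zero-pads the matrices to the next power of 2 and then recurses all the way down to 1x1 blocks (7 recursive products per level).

Matrix multiplication for 328x328 matrices:

Strassen's algorithm requires power-of-2 dimensions. Pad 328x328 to 512x512 (next power of 2).

Standard algorithm: 328^3 = 35287552 multiplications
Strassen's algorithm: 7^(log2(512)) = 7^9 = 40353607 multiplications
Difference: 35287552 - 40353607 = -5066055 (Strassen uses MORE here due to padding overhead — for small or just-over-power-of-2 n, padding can outweigh the per-level savings)

Standard: 35287552 multiplications (328^3). Strassen: 40353607 multiplications (7^9, after padding to 512x512). Strassen reduces 8 recursive multiplications to 7 at each level.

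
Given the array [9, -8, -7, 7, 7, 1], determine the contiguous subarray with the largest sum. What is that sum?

Using Kadane's algorithm on [9, -8, -7, 7, 7, 1]:

Scanning through the array:
Position 1 (value -8): max_ending_here = 1, max_so_far = 9
Position 2 (value -7): max_ending_here = -6, max_so_far = 9
Position 3 (value 7): max_ending_here = 7, max_so_far = 9
Position 4 (value 7): max_ending_here = 14, max_so_far = 14
Position 5 (value 1): max_ending_here = 15, max_so_far = 15

Maximum subarray: [7, 7, 1]
Maximum sum: 15

The maximum subarray is [7, 7, 1] with sum 15. This subarray runs from index 3 to index 5.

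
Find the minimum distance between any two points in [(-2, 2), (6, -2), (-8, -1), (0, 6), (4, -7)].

Computing all pairwise distances among 5 points:

d((-2, 2), (6, -2)) = 8.9443
d((-2, 2), (-8, -1)) = 6.7082
d((-2, 2), (0, 6)) = 4.4721 <-- minimum
d((-2, 2), (4, -7)) = 10.8167
d((6, -2), (-8, -1)) = 14.0357
d((6, -2), (0, 6)) = 10.0
d((6, -2), (4, -7)) = 5.3852
d((-8, -1), (0, 6)) = 10.6301
d((-8, -1), (4, -7)) = 13.4164
d((0, 6), (4, -7)) = 13.6015

Closest pair: (-2, 2) and (0, 6) with distance 4.4721

The closest pair is (-2, 2) and (0, 6) with Euclidean distance 4.4721. For 5 points, brute-force pairwise comparison is shown above. For large n, the divide-and-conquer algorithm (sort by x, recurse on halves, check the dividing strip) achieves O(n log n).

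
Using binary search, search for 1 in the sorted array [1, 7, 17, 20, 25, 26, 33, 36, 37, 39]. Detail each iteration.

Binary search for 1 in [1, 7, 17, 20, 25, 26, 33, 36, 37, 39]:

lo=0, hi=9, mid=4, arr[mid]=25 -> 25 > 1, search left half
lo=0, hi=3, mid=1, arr[mid]=7 -> 7 > 1, search left half
lo=0, hi=0, mid=0, arr[mid]=1 -> Found target at index 0!

Binary search finds 1 at index 0 after 3 comparisons. The search repeatedly halves the search space by comparing with the middle element.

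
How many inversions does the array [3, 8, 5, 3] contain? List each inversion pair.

Finding inversions in [3, 8, 5, 3]:

(1, 2): arr[1]=8 > arr[2]=5
(1, 3): arr[1]=8 > arr[3]=3
(2, 3): arr[2]=5 > arr[3]=3

Total inversions: 3

The array has 3 inversion(s): (1,2), (1,3), (2,3). Each pair (i,j) satisfies i < j and arr[i] > arr[j].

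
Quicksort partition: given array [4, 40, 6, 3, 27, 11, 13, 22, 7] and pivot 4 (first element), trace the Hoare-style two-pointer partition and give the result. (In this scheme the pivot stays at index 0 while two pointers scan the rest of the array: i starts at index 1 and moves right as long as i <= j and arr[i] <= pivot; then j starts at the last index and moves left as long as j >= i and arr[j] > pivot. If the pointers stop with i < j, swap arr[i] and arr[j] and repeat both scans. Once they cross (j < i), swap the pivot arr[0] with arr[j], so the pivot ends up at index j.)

Hoare-style two-pointer partition with pivot = 4:

Initial array: [4, 40, 6, 3, 27, 11, 13, 22, 7]

Pointers start at i = 1, j = 8.
i stops at index 1 (arr[1]=40 > 4), j stops at index 3 (arr[3]=3 <= 4): swap arr[1] and arr[3], array becomes [4, 3, 6, 40, 27, 11, 13, 22, 7]
i ends at 2, j ends at 1: the pointers have crossed (j < i), so scanning stops.

Swap pivot arr[0] with arr[1] to place pivot at position 1: [3, 4, 6, 40, 27, 11, 13, 22, 7]
Pivot position: 1

After partitioning with pivot 4, the array becomes [3, 4, 6, 40, 27, 11, 13, 22, 7]. The pivot is placed at index 1. All elements to the left of the pivot are <= 4, and all elements to the right are > 4.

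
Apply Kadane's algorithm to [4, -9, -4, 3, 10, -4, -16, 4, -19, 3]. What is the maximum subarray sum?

Using Kadane's algorithm on [4, -9, -4, 3, 10, -4, -16, 4, -19, 3]:

Scanning through the array:
Position 1 (value -9): max_ending_here = -5, max_so_far = 4
Position 2 (value -4): max_ending_here = -4, max_so_far = 4
Position 3 (value 3): max_ending_here = 3, max_so_far = 4
Position 4 (value 10): max_ending_here = 13, max_so_far = 13
Position 5 (value -4): max_ending_here = 9, max_so_far = 13
Position 6 (value -16): max_ending_here = -7, max_so_far = 13
Position 7 (value 4): max_ending_here = 4, max_so_far = 13
Position 8 (value -19): max_ending_here = -15, max_so_far = 13
Position 9 (value 3): max_ending_here = 3, max_so_far = 13

Maximum subarray: [3, 10]
Maximum sum: 13

The maximum subarray is [3, 10] with sum 13. This subarray runs from index 3 to index 4.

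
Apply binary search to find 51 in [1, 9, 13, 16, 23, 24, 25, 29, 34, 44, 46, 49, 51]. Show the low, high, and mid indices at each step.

Binary search for 51 in [1, 9, 13, 16, 23, 24, 25, 29, 34, 44, 46, 49, 51]:

lo=0, hi=12, mid=6, arr[mid]=25 -> 25 < 51, search right half
lo=7, hi=12, mid=9, arr[mid]=44 -> 44 < 51, search right half
lo=10, hi=12, mid=11, arr[mid]=49 -> 49 < 51, search right half
lo=12, hi=12, mid=12, arr[mid]=51 -> Found target at index 12!

Binary search finds 51 at index 12 after 4 comparisons. The search repeatedly halves the search space by comparing with the middle element.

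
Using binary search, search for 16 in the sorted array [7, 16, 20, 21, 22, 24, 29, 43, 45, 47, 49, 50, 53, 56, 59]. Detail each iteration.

Binary search for 16 in [7, 16, 20, 21, 22, 24, 29, 43, 45, 47, 49, 50, 53, 56, 59]:

lo=0, hi=14, mid=7, arr[mid]=43 -> 43 > 16, search left half
lo=0, hi=6, mid=3, arr[mid]=21 -> 21 > 16, search left half
lo=0, hi=2, mid=1, arr[mid]=16 -> Found target at index 1!

Binary search finds 16 at index 1 after 3 comparisons. The search repeatedly halves the search space by comparing with the middle element.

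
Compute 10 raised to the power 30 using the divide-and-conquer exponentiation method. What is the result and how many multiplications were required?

Computing 10^30 by squaring (build up from 10^1; each line after the first costs one multiplication):

10^1 = 10
10^2 = (10^1)^2 = 10^2 = 100
10^3 = 10 * 10^2 = 10 * 100 = 1000
10^6 = (10^3)^2 = 1000^2 = 1000000
10^7 = 10 * 10^6 = 10 * 1000000 = 10000000
10^14 = (10^7)^2 = 10000000^2 = 100000000000000
10^15 = 10 * 10^14 = 10 * 100000000000000 = 1000000000000000
10^30 = (10^15)^2 = 1000000000000000^2 = 1000000000000000000000000000000

Result: 1000000000000000000000000000000
Multiplications needed: 7 (7 lines after 10^1)

10^30 = 1000000000000000000000000000000. Using exponentiation by squaring, this requires 7 multiplications. The key idea: if the exponent is even, square the half-power; if odd, multiply by the base once.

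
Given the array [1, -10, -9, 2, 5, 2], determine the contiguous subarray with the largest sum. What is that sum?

Using Kadane's algorithm on [1, -10, -9, 2, 5, 2]:

Scanning through the array:
Position 1 (value -10): max_ending_here = -9, max_so_far = 1
Position 2 (value -9): max_ending_here = -9, max_so_far = 1
Position 3 (value 2): max_ending_here = 2, max_so_far = 2
Position 4 (value 5): max_ending_here = 7, max_so_far = 7
Position 5 (value 2): max_ending_here = 9, max_so_far = 9

Maximum subarray: [2, 5, 2]
Maximum sum: 9

The maximum subarray is [2, 5, 2] with sum 9. This subarray runs from index 3 to index 5.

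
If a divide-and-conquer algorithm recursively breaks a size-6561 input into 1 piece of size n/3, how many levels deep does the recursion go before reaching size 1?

For divide and conquer with division factor 3:

Problem sizes at each level:
Level 0: 6561
Level 1: 2187
Level 2: 729
Level 3: 243
Level 4: 81
Level 5: 27
Level 6: 9
Level 7: 3
Level 8: 1

The root is level 0 and the size-1 base case is level 8 (the tree spans levels 0 through 8, i.e. 9 levels counting the root), so the depth is the number of divisions: log_3(6561) = 8

The recursion tree depth is log_3(6561) = 8. At each level, the problem size is divided by 3, so it takes 8 divisions to reduce to a base case of size 1. The algorithm makes 1 recursive call at each level.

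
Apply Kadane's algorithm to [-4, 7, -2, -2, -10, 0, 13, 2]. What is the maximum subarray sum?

Using Kadane's algorithm on [-4, 7, -2, -2, -10, 0, 13, 2]:

Scanning through the array:
Position 1 (value 7): max_ending_here = 7, max_so_far = 7
Position 2 (value -2): max_ending_here = 5, max_so_far = 7
Position 3 (value -2): max_ending_here = 3, max_so_far = 7
Position 4 (value -10): max_ending_here = -7, max_so_far = 7
Position 5 (value 0): max_ending_here = 0, max_so_far = 7
Position 6 (value 13): max_ending_here = 13, max_so_far = 13
Position 7 (value 2): max_ending_here = 15, max_so_far = 15

Maximum subarray: [0, 13, 2]
Maximum sum: 15

The maximum subarray is [0, 13, 2] with sum 15. This subarray runs from index 5 to index 7.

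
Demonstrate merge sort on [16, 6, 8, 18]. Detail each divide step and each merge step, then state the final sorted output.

Merge sort trace:

Split: [16, 6, 8, 18] -> [16, 6] and [8, 18]
  Split: [16, 6] -> [16] and [6]
  Merge: [16] + [6] -> [6, 16]
  Split: [8, 18] -> [8] and [18]
  Merge: [8] + [18] -> [8, 18]
Merge: [6, 16] + [8, 18] -> [6, 8, 16, 18]

Final sorted array: [6, 8, 16, 18]

The merge sort proceeds by recursively splitting the array and merging sorted halves.
After all merges, the sorted array is [6, 8, 16, 18].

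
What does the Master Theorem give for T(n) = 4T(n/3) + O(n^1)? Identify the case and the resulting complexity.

Master Theorem for T(n) = 4T(n/3) + O(n^1):

a = 4, b = 3, c = 1
log_b(a) = log_3(4) = 1.2619

Case 1: c = 1 < log_3(4) = 1.2619
T(n) = O(n^(log_3 4))

For T(n) = 4T(n/3) + O(n^1): log_3(4) = 1.2619. This is Case 1 of the Master Theorem (c < log_b(a), work dominated by leaves), giving O(n^(log_3 4)).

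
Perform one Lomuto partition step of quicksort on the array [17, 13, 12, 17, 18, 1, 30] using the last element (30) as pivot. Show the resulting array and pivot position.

Lomuto partition with pivot = 30:

Initial array: [17, 13, 12, 17, 18, 1, 30]

arr[0]=17 <= 30: swap with position 0, array becomes [17, 13, 12, 17, 18, 1, 30]
arr[1]=13 <= 30: swap with position 1, array becomes [17, 13, 12, 17, 18, 1, 30]
arr[2]=12 <= 30: swap with position 2, array becomes [17, 13, 12, 17, 18, 1, 30]
arr[3]=17 <= 30: swap with position 3, array becomes [17, 13, 12, 17, 18, 1, 30]
arr[4]=18 <= 30: swap with position 4, array becomes [17, 13, 12, 17, 18, 1, 30]
arr[5]=1 <= 30: swap with position 5, array becomes [17, 13, 12, 17, 18, 1, 30]

Place pivot at position 6: [17, 13, 12, 17, 18, 1, 30]
Pivot position: 6

After partitioning with pivot 30, the array becomes [17, 13, 12, 17, 18, 1, 30]. The pivot is placed at index 6. All elements to the left of the pivot are <= 30, and all elements to the right are > 30.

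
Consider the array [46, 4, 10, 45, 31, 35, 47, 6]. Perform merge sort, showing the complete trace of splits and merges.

Merge sort trace:

Split: [46, 4, 10, 45, 31, 35, 47, 6] -> [46, 4, 10, 45] and [31, 35, 47, 6]
  Split: [46, 4, 10, 45] -> [46, 4] and [10, 45]
    Split: [46, 4] -> [46] and [4]
    Merge: [46] + [4] -> [4, 46]
    Split: [10, 45] -> [10] and [45]
    Merge: [10] + [45] -> [10, 45]
  Merge: [4, 46] + [10, 45] -> [4, 10, 45, 46]
  Split: [31, 35, 47, 6] -> [31, 35] and [47, 6]
    Split: [31, 35] -> [31] and [35]
    Merge: [31] + [35] -> [31, 35]
    Split: [47, 6] -> [47] and [6]
    Merge: [47] + [6] -> [6, 47]
  Merge: [31, 35] + [6, 47] -> [6, 31, 35, 47]
Merge: [4, 10, 45, 46] + [6, 31, 35, 47] -> [4, 6, 10, 31, 35, 45, 46, 47]

Final sorted array: [4, 6, 10, 31, 35, 45, 46, 47]

The merge sort proceeds by recursively splitting the array and merging sorted halves.
After all merges, the sorted array is [4, 6, 10, 31, 35, 45, 46, 47].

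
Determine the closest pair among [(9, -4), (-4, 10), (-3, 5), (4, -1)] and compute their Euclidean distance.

Computing all pairwise distances among 4 points:

d((9, -4), (-4, 10)) = 19.105
d((9, -4), (-3, 5)) = 15.0
d((9, -4), (4, -1)) = 5.831
d((-4, 10), (-3, 5)) = 5.099 <-- minimum
d((-4, 10), (4, -1)) = 13.6015
d((-3, 5), (4, -1)) = 9.2195

Closest pair: (-4, 10) and (-3, 5) with distance 5.099

The closest pair is (-4, 10) and (-3, 5) with Euclidean distance 5.099. For 4 points, brute-force pairwise comparison is shown above. For large n, the divide-and-conquer algorithm (sort by x, recurse on halves, check the dividing strip) achieves O(n log n).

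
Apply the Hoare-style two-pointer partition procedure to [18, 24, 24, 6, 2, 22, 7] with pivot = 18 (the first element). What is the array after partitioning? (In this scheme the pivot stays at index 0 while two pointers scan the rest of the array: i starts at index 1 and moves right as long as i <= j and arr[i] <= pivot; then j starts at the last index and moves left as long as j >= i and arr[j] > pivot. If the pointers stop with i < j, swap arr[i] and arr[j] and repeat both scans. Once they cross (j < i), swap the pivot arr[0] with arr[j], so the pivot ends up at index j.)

Hoare-style two-pointer partition with pivot = 18:

Initial array: [18, 24, 24, 6, 2, 22, 7]

Pointers start at i = 1, j = 6.
i stops at index 1 (arr[1]=24 > 18), j stops at index 6 (arr[6]=7 <= 18): swap arr[1] and arr[6], array becomes [18, 7, 24, 6, 2, 22, 24]
i stops at index 2 (arr[2]=24 > 18), j stops at index 4 (arr[4]=2 <= 18): swap arr[2] and arr[4], array becomes [18, 7, 2, 6, 24, 22, 24]
i ends at 4, j ends at 3: the pointers have crossed (j < i), so scanning stops.

Swap pivot arr[0] with arr[3] to place pivot at position 3: [6, 7, 2, 18, 24, 22, 24]
Pivot position: 3

After partitioning with pivot 18, the array becomes [6, 7, 2, 18, 24, 22, 24]. The pivot is placed at index 3. All elements to the left of the pivot are <= 18, and all elements to the right are > 18.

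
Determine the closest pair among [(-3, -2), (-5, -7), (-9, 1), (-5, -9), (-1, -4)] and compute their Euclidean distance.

Computing all pairwise distances among 5 points:

d((-3, -2), (-5, -7)) = 5.3852
d((-3, -2), (-9, 1)) = 6.7082
d((-3, -2), (-5, -9)) = 7.2801
d((-3, -2), (-1, -4)) = 2.8284
d((-5, -7), (-9, 1)) = 8.9443
d((-5, -7), (-5, -9)) = 2.0 <-- minimum
d((-5, -7), (-1, -4)) = 5.0
d((-9, 1), (-5, -9)) = 10.7703
d((-9, 1), (-1, -4)) = 9.434
d((-5, -9), (-1, -4)) = 6.4031

Closest pair: (-5, -7) and (-5, -9) with distance 2.0

The closest pair is (-5, -7) and (-5, -9) with Euclidean distance 2.0. For 5 points, brute-force pairwise comparison is shown above. For large n, the divide-and-conquer algorithm (sort by x, recurse on halves, check the dividing strip) achieves O(n log n).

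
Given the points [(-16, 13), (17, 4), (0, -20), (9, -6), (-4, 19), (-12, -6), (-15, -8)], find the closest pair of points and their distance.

Computing all pairwise distances among 7 points:

d((-16, 13), (17, 4)) = 34.2053
d((-16, 13), (0, -20)) = 36.6742
d((-16, 13), (9, -6)) = 31.4006
d((-16, 13), (-4, 19)) = 13.4164
d((-16, 13), (-12, -6)) = 19.4165
d((-16, 13), (-15, -8)) = 21.0238
d((17, 4), (0, -20)) = 29.4109
d((17, 4), (9, -6)) = 12.8062
d((17, 4), (-4, 19)) = 25.807
d((17, 4), (-12, -6)) = 30.6757
d((17, 4), (-15, -8)) = 34.176
d((0, -20), (9, -6)) = 16.6433
d((0, -20), (-4, 19)) = 39.2046
d((0, -20), (-12, -6)) = 18.4391
d((0, -20), (-15, -8)) = 19.2094
d((9, -6), (-4, 19)) = 28.178
d((9, -6), (-12, -6)) = 21.0
d((9, -6), (-15, -8)) = 24.0832
d((-4, 19), (-12, -6)) = 26.2488
d((-4, 19), (-15, -8)) = 29.1548
d((-12, -6), (-15, -8)) = 3.6056 <-- minimum

Closest pair: (-12, -6) and (-15, -8) with distance 3.6056

The closest pair is (-12, -6) and (-15, -8) with Euclidean distance 3.6056. For 7 points, brute-force pairwise comparison is shown above. For large n, the divide-and-conquer algorithm (sort by x, recurse on halves, check the dividing strip) achieves O(n log n).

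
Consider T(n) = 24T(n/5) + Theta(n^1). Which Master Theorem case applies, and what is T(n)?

Master Theorem for T(n) = 24T(n/5) + O(n^1):

a = 24, b = 5, c = 1
log_b(a) = log_5(24) = 1.9746

Case 1: c = 1 < log_5(24) = 1.9746
T(n) = O(n^(log_5 24))

For T(n) = 24T(n/5) + O(n^1): log_5(24) = 1.9746. This is Case 1 of the Master Theorem (c < log_b(a), work dominated by leaves), giving O(n^(log_5 24)).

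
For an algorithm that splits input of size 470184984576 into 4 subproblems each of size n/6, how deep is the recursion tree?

For divide and conquer with division factor 6:

Problem sizes at each level:
Level 0: 470184984576
Level 1: 78364164096
Level 2: 13060694016
Level 3: 2176782336
Level 4: 362797056
Level 5: 60466176
Level 6: 10077696
Level 7: 1679616
Level 8: 279936
Level 9: 46656
Level 10: 7776
Level 11: 1296
Level 12: 216
Level 13: 36
Level 14: 6
Level 15: 1

The root is level 0 and the size-1 base case is level 15 (the tree spans levels 0 through 15, i.e. 16 levels counting the root), so the depth is the number of divisions: log_6(470184984576) = 15

The recursion tree depth is log_6(470184984576) = 15. At each level, the problem size is divided by 6, so it takes 15 divisions to reduce to a base case of size 1. The algorithm makes 4 recursive calls at each level.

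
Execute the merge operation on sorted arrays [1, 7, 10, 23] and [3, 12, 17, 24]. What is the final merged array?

Merging process:

Compare 1 vs 3: take 1 from left. Merged: [1]
Compare 7 vs 3: take 3 from right. Merged: [1, 3]
Compare 7 vs 12: take 7 from left. Merged: [1, 3, 7]
Compare 10 vs 12: take 10 from left. Merged: [1, 3, 7, 10]
Compare 23 vs 12: take 12 from right. Merged: [1, 3, 7, 10, 12]
Compare 23 vs 17: take 17 from right. Merged: [1, 3, 7, 10, 12, 17]
Compare 23 vs 24: take 23 from left. Merged: [1, 3, 7, 10, 12, 17, 23]
Append remaining from right: [24]. Merged: [1, 3, 7, 10, 12, 17, 23, 24]

Final merged array: [1, 3, 7, 10, 12, 17, 23, 24]
Total comparisons: 7

The merged array is [1, 3, 7, 10, 12, 17, 23, 24], requiring 7 comparisons. The merge step runs in O(n) time where n is the total number of elements.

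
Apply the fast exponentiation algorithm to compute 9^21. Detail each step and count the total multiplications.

Computing 9^21 by squaring (build up from 9^1; each line after the first costs one multiplication):

9^1 = 9
9^2 = (9^1)^2 = 9^2 = 81
9^4 = (9^2)^2 = 81^2 = 6561
9^5 = 9 * 9^4 = 9 * 6561 = 59049
9^10 = (9^5)^2 = 59049^2 = 3486784401
9^20 = (9^10)^2 = 3486784401^2 = 12157665459056928801
9^21 = 9 * 9^20 = 9 * 12157665459056928801 = 109418989131512359209

Result: 109418989131512359209
Multiplications needed: 6 (6 lines after 9^1)

9^21 = 109418989131512359209. Using exponentiation by squaring, this requires 6 multiplications. The key idea: if the exponent is even, square the half-power; if odd, multiply by the base once.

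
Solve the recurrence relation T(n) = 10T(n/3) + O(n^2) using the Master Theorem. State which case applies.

Master Theorem for T(n) = 10T(n/3) + O(n^2):

a = 10, b = 3, c = 2
log_b(a) = log_3(10) = 2.0959

Case 1: c = 2 < log_3(10) = 2.0959
T(n) = O(n^(log_3 10))

For T(n) = 10T(n/3) + O(n^2): log_3(10) = 2.0959. This is Case 1 of the Master Theorem (c < log_b(a), work dominated by leaves), giving O(n^(log_3 10)).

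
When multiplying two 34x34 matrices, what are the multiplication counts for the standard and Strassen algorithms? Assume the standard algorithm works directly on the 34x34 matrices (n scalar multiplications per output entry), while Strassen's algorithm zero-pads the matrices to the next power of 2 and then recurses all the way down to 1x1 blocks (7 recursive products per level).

Matrix multiplication for 34x34 matrices:

Strassen's algorithm requires power-of-2 dimensions. Pad 34x34 to 64x64 (next power of 2).

Standard algorithm: 34^3 = 39304 multiplications
Strassen's algorithm: 7^(log2(64)) = 7^6 = 117649 multiplications
Difference: 39304 - 117649 = -78345 (Strassen uses MORE here due to padding overhead — for small or just-over-power-of-2 n, padding can outweigh the per-level savings)

Standard: 39304 multiplications (34^3). Strassen: 117649 multiplications (7^6, after padding to 64x64). Strassen reduces 8 recursive multiplications to 7 at each level.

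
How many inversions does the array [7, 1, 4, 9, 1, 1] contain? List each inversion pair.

Finding inversions in [7, 1, 4, 9, 1, 1]:

(0, 1): arr[0]=7 > arr[1]=1
(0, 2): arr[0]=7 > arr[2]=4
(0, 4): arr[0]=7 > arr[4]=1
(0, 5): arr[0]=7 > arr[5]=1
(2, 4): arr[2]=4 > arr[4]=1
(2, 5): arr[2]=4 > arr[5]=1
(3, 4): arr[3]=9 > arr[4]=1
(3, 5): arr[3]=9 > arr[5]=1

Total inversions: 8

The array has 8 inversion(s): (0,1), (0,2), (0,4), (0,5), (2,4), (2,5), (3,4), (3,5). Each pair (i,j) satisfies i < j and arr[i] > arr[j].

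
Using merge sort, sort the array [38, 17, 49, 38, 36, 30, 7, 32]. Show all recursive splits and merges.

Merge sort trace:

Split: [38, 17, 49, 38, 36, 30, 7, 32] -> [38, 17, 49, 38] and [36, 30, 7, 32]
  Split: [38, 17, 49, 38] -> [38, 17] and [49, 38]
    Split: [38, 17] -> [38] and [17]
    Merge: [38] + [17] -> [17, 38]
    Split: [49, 38] -> [49] and [38]
    Merge: [49] + [38] -> [38, 49]
  Merge: [17, 38] + [38, 49] -> [17, 38, 38, 49]
  Split: [36, 30, 7, 32] -> [36, 30] and [7, 32]
    Split: [36, 30] -> [36] and [30]
    Merge: [36] + [30] -> [30, 36]
    Split: [7, 32] -> [7] and [32]
    Merge: [7] + [32] -> [7, 32]
  Merge: [30, 36] + [7, 32] -> [7, 30, 32, 36]
Merge: [17, 38, 38, 49] + [7, 30, 32, 36] -> [7, 17, 30, 32, 36, 38, 38, 49]

Final sorted array: [7, 17, 30, 32, 36, 38, 38, 49]

The merge sort proceeds by recursively splitting the array and merging sorted halves.
After all merges, the sorted array is [7, 17, 30, 32, 36, 38, 38, 49].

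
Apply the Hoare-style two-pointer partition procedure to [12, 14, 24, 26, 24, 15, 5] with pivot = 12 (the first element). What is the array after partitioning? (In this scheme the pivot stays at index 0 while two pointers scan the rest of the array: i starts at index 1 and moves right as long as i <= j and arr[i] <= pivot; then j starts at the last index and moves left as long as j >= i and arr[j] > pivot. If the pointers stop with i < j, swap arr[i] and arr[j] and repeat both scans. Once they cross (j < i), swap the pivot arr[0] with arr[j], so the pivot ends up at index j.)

Hoare-style two-pointer partition with pivot = 12:

Initial array: [12, 14, 24, 26, 24, 15, 5]

Pointers start at i = 1, j = 6.
i stops at index 1 (arr[1]=14 > 12), j stops at index 6 (arr[6]=5 <= 12): swap arr[1] and arr[6], array becomes [12, 5, 24, 26, 24, 15, 14]
i ends at 2, j ends at 1: the pointers have crossed (j < i), so scanning stops.

Swap pivot arr[0] with arr[1] to place pivot at position 1: [5, 12, 24, 26, 24, 15, 14]
Pivot position: 1

After partitioning with pivot 12, the array becomes [5, 12, 24, 26, 24, 15, 14]. The pivot is placed at index 1. All elements to the left of the pivot are <= 12, and all elements to the right are > 12.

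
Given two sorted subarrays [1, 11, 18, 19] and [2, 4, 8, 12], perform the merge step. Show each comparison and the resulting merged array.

Merging process:

Compare 1 vs 2: take 1 from left. Merged: [1]
Compare 11 vs 2: take 2 from right. Merged: [1, 2]
Compare 11 vs 4: take 4 from right. Merged: [1, 2, 4]
Compare 11 vs 8: take 8 from right. Merged: [1, 2, 4, 8]
Compare 11 vs 12: take 11 from left. Merged: [1, 2, 4, 8, 11]
Compare 18 vs 12: take 12 from right. Merged: [1, 2, 4, 8, 11, 12]
Append remaining from left: [18, 19]. Merged: [1, 2, 4, 8, 11, 12, 18, 19]

Final merged array: [1, 2, 4, 8, 11, 12, 18, 19]
Total comparisons: 6

The merged array is [1, 2, 4, 8, 11, 12, 18, 19], requiring 6 comparisons. The merge step runs in O(n) time where n is the total number of elements.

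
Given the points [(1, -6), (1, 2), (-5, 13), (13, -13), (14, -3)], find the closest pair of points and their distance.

Computing all pairwise distances among 5 points:

d((1, -6), (1, 2)) = 8.0 <-- minimum
d((1, -6), (-5, 13)) = 19.9249
d((1, -6), (13, -13)) = 13.8924
d((1, -6), (14, -3)) = 13.3417
d((1, 2), (-5, 13)) = 12.53
d((1, 2), (13, -13)) = 19.2094
d((1, 2), (14, -3)) = 13.9284
d((-5, 13), (13, -13)) = 31.6228
d((-5, 13), (14, -3)) = 24.8395
d((13, -13), (14, -3)) = 10.0499

Closest pair: (1, -6) and (1, 2) with distance 8.0

The closest pair is (1, -6) and (1, 2) with Euclidean distance 8.0. For 5 points, brute-force pairwise comparison is shown above. For large n, the divide-and-conquer algorithm (sort by x, recurse on halves, check the dividing strip) achieves O(n log n).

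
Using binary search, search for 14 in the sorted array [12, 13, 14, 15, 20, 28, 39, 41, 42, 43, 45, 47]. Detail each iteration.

Binary search for 14 in [12, 13, 14, 15, 20, 28, 39, 41, 42, 43, 45, 47]:

lo=0, hi=11, mid=5, arr[mid]=28 -> 28 > 14, search left half
lo=0, hi=4, mid=2, arr[mid]=14 -> Found target at index 2!

Binary search finds 14 at index 2 after 2 comparisons. The search repeatedly halves the search space by comparing with the middle element.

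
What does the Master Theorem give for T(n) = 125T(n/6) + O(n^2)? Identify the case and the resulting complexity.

Master Theorem for T(n) = 125T(n/6) + O(n^2):

a = 125, b = 6, c = 2
log_b(a) = log_6(125) = 2.6947

Case 1: c = 2 < log_6(125) = 2.6947
T(n) = O(n^(log_6 125))

For T(n) = 125T(n/6) + O(n^2): log_6(125) = 2.6947. This is Case 1 of the Master Theorem (c < log_b(a), work dominated by leaves), giving O(n^(log_6 125)).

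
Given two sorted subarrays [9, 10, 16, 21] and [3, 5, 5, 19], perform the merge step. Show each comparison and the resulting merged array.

Merging process:

Compare 9 vs 3: take 3 from right. Merged: [3]
Compare 9 vs 5: take 5 from right. Merged: [3, 5]
Compare 9 vs 5: take 5 from right. Merged: [3, 5, 5]
Compare 9 vs 19: take 9 from left. Merged: [3, 5, 5, 9]
Compare 10 vs 19: take 10 from left. Merged: [3, 5, 5, 9, 10]
Compare 16 vs 19: take 16 from left. Merged: [3, 5, 5, 9, 10, 16]
Compare 21 vs 19: take 19 from right. Merged: [3, 5, 5, 9, 10, 16, 19]
Append remaining from left: [21]. Merged: [3, 5, 5, 9, 10, 16, 19, 21]

Final merged array: [3, 5, 5, 9, 10, 16, 19, 21]
Total comparisons: 7

The merged array is [3, 5, 5, 9, 10, 16, 19, 21], requiring 7 comparisons. The merge step runs in O(n) time where n is the total number of elements.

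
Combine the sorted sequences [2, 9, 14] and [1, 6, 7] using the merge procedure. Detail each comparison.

Merging process:

Compare 2 vs 1: take 1 from right. Merged: [1]
Compare 2 vs 6: take 2 from left. Merged: [1, 2]
Compare 9 vs 6: take 6 from right. Merged: [1, 2, 6]
Compare 9 vs 7: take 7 from right. Merged: [1, 2, 6, 7]
Append remaining from left: [9, 14]. Merged: [1, 2, 6, 7, 9, 14]

Final merged array: [1, 2, 6, 7, 9, 14]
Total comparisons: 4

The merged array is [1, 2, 6, 7, 9, 14], requiring 4 comparisons. The merge step runs in O(n) time where n is the total number of elements.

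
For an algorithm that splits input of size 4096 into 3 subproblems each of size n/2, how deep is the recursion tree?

For divide and conquer with division factor 2:

Problem sizes at each level:
Level 0: 4096
Level 1: 2048
Level 2: 1024
Level 3: 512
Level 4: 256
Level 5: 128
Level 6: 64
Level 7: 32
Level 8: 16
Level 9: 8
Level 10: 4
Level 11: 2
Level 12: 1

The root is level 0 and the size-1 base case is level 12 (the tree spans levels 0 through 12, i.e. 13 levels counting the root), so the depth is the number of divisions: log_2(4096) = 12

The recursion tree depth is log_2(4096) = 12. At each level, the problem size is divided by 2, so it takes 12 divisions to reduce to a base case of size 1. The algorithm makes 3 recursive calls at each level.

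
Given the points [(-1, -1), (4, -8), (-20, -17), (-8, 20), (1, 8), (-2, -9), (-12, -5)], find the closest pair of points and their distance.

Computing all pairwise distances among 7 points:

d((-1, -1), (4, -8)) = 8.6023
d((-1, -1), (-20, -17)) = 24.8395
d((-1, -1), (-8, 20)) = 22.1359
d((-1, -1), (1, 8)) = 9.2195
d((-1, -1), (-2, -9)) = 8.0623
d((-1, -1), (-12, -5)) = 11.7047
d((4, -8), (-20, -17)) = 25.632
d((4, -8), (-8, 20)) = 30.4631
d((4, -8), (1, 8)) = 16.2788
d((4, -8), (-2, -9)) = 6.0828 <-- minimum
d((4, -8), (-12, -5)) = 16.2788
d((-20, -17), (-8, 20)) = 38.8973
d((-20, -17), (1, 8)) = 32.6497
d((-20, -17), (-2, -9)) = 19.6977
d((-20, -17), (-12, -5)) = 14.4222
d((-8, 20), (1, 8)) = 15.0
d((-8, 20), (-2, -9)) = 29.6142
d((-8, 20), (-12, -5)) = 25.318
d((1, 8), (-2, -9)) = 17.2627
d((1, 8), (-12, -5)) = 18.3848
d((-2, -9), (-12, -5)) = 10.7703

Closest pair: (4, -8) and (-2, -9) with distance 6.0828

The closest pair is (4, -8) and (-2, -9) with Euclidean distance 6.0828. For 7 points, brute-force pairwise comparison is shown above. For large n, the divide-and-conquer algorithm (sort by x, recurse on halves, check the dividing strip) achieves O(n log n).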